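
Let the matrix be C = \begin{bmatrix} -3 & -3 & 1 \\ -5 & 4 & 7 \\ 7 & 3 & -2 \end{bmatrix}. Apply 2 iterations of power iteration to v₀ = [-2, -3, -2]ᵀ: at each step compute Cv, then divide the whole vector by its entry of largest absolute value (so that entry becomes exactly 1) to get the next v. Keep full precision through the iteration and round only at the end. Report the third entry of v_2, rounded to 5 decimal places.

Cv0 = (13.000000, -16.000000, -19.000000); divide by -19.000000 → v1 = (-0.684211, 0.842105, 1.000000)
Cv1 = (0.526316, 13.789474, -4.263158); divide by 13.789474 → v2 = (0.038168, 1.000000, -0.309160)
Requested entry of v2: 81/-262 = -0.30916

-0.30916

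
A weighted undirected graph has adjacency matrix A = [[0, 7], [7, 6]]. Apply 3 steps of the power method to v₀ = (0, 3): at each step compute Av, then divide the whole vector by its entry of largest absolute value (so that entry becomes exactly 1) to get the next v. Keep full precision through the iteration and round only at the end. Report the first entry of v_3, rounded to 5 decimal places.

0.74005

Av0 = (21.000000, 18.000000); divide by 21.000000 → v1 = (1.000000, 0.857143)
Av1 = (6.000000, 12.142857); divide by 12.142857 → v2 = (0.494118, 1.000000)
Av2 = (7.000000, 9.458824); divide by 9.458824 → v3 = (0.740050, 1.000000)
Requested entry of v3: 1785/2412 = 0.74005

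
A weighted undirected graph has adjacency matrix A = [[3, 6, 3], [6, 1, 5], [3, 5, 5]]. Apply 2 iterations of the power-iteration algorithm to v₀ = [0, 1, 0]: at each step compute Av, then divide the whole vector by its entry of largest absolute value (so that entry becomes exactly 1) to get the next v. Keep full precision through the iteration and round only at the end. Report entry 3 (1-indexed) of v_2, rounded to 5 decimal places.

Av0 = (6.000000, 1.000000, 5.000000); divide by 6.000000 → v1 = (1.000000, 0.166667, 0.833333)
Av1 = (6.500000, 10.333333, 8.000000); divide by 10.333333 → v2 = (0.629032, 1.000000, 0.774194)
Requested entry of v2: 48/62 = 0.77419

0.77419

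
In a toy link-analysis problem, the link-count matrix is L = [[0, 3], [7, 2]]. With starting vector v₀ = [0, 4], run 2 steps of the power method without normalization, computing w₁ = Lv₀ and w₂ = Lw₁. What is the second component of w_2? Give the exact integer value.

100

w1 = Lv₀ = (0·0 + 3·4; 7·0 + 2·4) = (12, 8)
w2 = Lw1 = (0·12 + 3·8; 7·12 + 2·8) = (24, 100)
The requested component of w2 is 100.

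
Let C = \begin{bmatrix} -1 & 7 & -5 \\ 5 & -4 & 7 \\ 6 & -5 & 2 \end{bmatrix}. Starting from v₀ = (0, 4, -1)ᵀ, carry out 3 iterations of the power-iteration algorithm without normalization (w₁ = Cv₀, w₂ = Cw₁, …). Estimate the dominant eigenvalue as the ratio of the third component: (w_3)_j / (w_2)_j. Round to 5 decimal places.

w1 = Cv₀ = (33, -23, -22)
w2 = Cw1 = (-84, 103, 269)
w3 = Cw2 = (-540, 1051, -481)
Ratio at component: -481 / 269 = -1.78810

-1.78810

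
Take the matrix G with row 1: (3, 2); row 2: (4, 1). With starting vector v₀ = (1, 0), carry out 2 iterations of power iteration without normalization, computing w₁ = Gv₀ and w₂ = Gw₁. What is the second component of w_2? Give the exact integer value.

16

w1 = Gv₀ = (3, 4)
w2 = Gw1 = (17, 16)
The requested component of w2 is 16.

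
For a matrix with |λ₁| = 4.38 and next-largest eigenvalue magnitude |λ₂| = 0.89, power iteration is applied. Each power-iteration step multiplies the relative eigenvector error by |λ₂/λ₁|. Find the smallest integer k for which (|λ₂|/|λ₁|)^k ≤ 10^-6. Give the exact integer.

|λ₂/λ₁| = 0.89/4.38 = 0.20320
Need k ≥ ln(10^-6) / ln(0.20320) = -13.8155 / -1.5936 ≈ 8.669
Smallest integer k satisfying the bound: 9

9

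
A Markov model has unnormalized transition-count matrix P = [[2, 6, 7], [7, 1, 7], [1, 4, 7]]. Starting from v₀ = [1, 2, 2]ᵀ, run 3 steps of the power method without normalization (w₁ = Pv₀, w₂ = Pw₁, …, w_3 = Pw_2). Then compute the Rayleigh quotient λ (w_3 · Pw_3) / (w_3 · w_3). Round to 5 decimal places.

w1 = Pv₀ = (28, 23, 23)
w2 = Pw1 = (355, 380, 281)
w3 = Pw2 = (4957, 4832, 3842)
Pw3 = (65800, 66425, 51179)
w3·Pw3 = 4957·65800 + 4832·66425 + 3842·51179 = 843765918; w3·w3 = 4957·4957 + 4832·4832 + 3842·3842 = 62681037
λ ≈ 843765918/62681037 = 13.46126

13.46126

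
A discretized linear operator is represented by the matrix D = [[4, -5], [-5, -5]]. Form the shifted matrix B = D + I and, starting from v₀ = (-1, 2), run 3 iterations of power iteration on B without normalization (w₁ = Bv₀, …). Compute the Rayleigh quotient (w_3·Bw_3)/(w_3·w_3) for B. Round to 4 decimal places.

B = D + I has rows (5, -5); (-5, -4)
w1 = Bv₀ = (-15, -3)
w2 = Bw1 = (-60, 87)
w3 = Bw2 = (-735, -48)
Bw3 = (-3435, 3867)
w3·Bw3 = 2339109; w3·w3 = 542529; μ ≈ 2339109/542529 = 4.3115

μ ≈ 4.3115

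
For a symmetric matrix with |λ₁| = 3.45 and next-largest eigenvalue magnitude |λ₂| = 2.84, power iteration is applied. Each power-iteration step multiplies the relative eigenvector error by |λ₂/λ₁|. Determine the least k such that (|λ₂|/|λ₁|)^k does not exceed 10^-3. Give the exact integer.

|λ₂/λ₁| = 2.84/3.45 = 0.82319
Need k ≥ ln(10^-3) / ln(0.82319) = -6.9078 / -0.1946 ≈ 35.503
Smallest integer k satisfying the bound: 36

36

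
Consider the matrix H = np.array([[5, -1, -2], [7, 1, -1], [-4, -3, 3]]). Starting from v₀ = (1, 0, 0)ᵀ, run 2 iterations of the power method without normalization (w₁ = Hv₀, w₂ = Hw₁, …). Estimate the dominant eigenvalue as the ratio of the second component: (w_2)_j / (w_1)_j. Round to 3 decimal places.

6.571

w1 = Hv₀ = (5·1 + (-1)·0 + (-2)·0; 7·1 + 1·0 + (-1)·0; (-4)·1 + (-3)·0 + 3·0) = (5, 7, -4)
w2 = Hw1 = (5·5 + (-1)·7 + (-2)·(-4); 7·5 + 1·7 + (-1)·(-4); (-4)·5 + (-3)·7 + 3·(-4)) = (26, 46, -53)
Ratio at component: 46 / 7 = 6.571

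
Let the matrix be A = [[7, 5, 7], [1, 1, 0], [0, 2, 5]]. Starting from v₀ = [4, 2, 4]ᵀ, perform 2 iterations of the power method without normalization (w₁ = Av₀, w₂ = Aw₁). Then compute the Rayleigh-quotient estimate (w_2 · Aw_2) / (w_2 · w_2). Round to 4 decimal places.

8.8507

w1 = Av₀ = (7·4 + 5·2 + 7·4; 1·4 + 1·2 + 0·4; 0·4 + 2·2 + 5·4) = (66, 6, 24)
w2 = Aw1 = (7·66 + 5·6 + 7·24; 1·66 + 1·6 + 0·24; 0·66 + 2·6 + 5·24) = (660, 72, 132)
Aw2 = (5904, 732, 804)
w2·Aw2 = 660·5904 + 72·732 + 132·804 = 4055472; w2·w2 = 660·660 + 72·72 + 132·132 = 458208
λ ≈ 4055472/458208 = 8.8507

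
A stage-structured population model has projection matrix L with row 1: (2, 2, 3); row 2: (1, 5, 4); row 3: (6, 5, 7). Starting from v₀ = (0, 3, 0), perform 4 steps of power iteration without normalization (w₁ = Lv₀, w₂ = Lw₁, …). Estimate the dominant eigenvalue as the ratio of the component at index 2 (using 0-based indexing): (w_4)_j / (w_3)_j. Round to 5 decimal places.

λ ≈ 12.44140

w1 = Lv₀ = (2·0 + 2·3 + 3·0; 1·0 + 5·3 + 4·0; 6·0 + 5·3 + 7·0) = (6, 15, 15)
w2 = Lw1 = (2·6 + 2·15 + 3·15; 1·6 + 5·15 + 4·15; 6·6 + 5·15 + 7·15) = (87, 141, 216)
w3 = Lw2 = (1104, 1656, 2739)
w4 = Lw3 = (13737, 20340, 34077)
Ratio at component: 34077 / 2739 = 12.44140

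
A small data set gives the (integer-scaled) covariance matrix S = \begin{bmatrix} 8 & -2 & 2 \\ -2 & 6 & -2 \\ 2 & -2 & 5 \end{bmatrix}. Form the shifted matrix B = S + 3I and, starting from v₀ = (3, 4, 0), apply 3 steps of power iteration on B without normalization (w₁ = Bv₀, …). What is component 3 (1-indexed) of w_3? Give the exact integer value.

B = S + 3I has rows (11, -2, 2); (-2, 9, -2); (2, -2, 8)
w1 = Bv₀ = (11·3 + (-2)·4 + 2·0; (-2)·3 + 9·4 + (-2)·0; 2·3 + (-2)·4 + 8·0) = (25, 30, -2)
w2 = Bw1 = (11·25 + (-2)·30 + 2·(-2); (-2)·25 + 9·30 + (-2)·(-2); 2·25 + (-2)·30 + 8·(-2)) = (211, 224, -26)
w3 = Bw2 = (1821, 1646, -234)
Requested component of w3: -234

-234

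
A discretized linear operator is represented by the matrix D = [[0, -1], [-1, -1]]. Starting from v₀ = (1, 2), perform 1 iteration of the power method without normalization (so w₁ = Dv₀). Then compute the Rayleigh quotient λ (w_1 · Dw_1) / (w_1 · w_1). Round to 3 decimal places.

w1 = Dv₀ = (0·1 + (-1)·2; (-1)·1 + (-1)·2) = (-2, -3)
Dw1 = (3, 5)
w1·Dw1 = (-2)·3 + (-3)·5 = -21; w1·w1 = (-2)·(-2) + (-3)·(-3) = 13
λ ≈ -21/13 = -1.615

λ ≈ -1.615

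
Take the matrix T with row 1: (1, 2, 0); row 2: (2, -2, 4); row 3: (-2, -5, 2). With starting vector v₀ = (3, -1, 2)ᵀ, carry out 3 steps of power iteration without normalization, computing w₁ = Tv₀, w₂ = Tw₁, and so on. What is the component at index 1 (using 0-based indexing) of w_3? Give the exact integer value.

w1 = Tv₀ = (1·3 + 2·(-1) + 0·2; 2·3 + (-2)·(-1) + 4·2; (-2)·3 + (-5)·(-1) + 2·2) = (1, 16, 3)
w2 = Tw1 = (1·1 + 2·16 + 0·3; 2·1 + (-2)·16 + 4·3; (-2)·1 + (-5)·16 + 2·3) = (33, -18, -76)
w3 = Tw2 = (-3, -202, -128)
The requested component of w3 is -202.

-202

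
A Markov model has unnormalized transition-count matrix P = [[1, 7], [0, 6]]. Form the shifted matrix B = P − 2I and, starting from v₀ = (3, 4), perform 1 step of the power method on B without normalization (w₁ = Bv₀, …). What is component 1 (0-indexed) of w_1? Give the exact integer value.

16

B = P − 2I has rows (-1, 7); (0, 4)
w1 = Bv₀ = ((-1)·3 + 7·4; 0·3 + 4·4) = (25, 16)
Requested component of w1: 16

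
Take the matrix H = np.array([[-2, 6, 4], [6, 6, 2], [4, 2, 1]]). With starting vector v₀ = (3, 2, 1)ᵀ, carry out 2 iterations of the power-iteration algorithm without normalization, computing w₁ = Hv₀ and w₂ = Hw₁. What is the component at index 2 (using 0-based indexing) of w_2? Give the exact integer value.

w1 = Hv₀ = ((-2)·3 + 6·2 + 4·1; 6·3 + 6·2 + 2·1; 4·3 + 2·2 + 1·1) = (10, 32, 17)
w2 = Hw1 = ((-2)·10 + 6·32 + 4·17; 6·10 + 6·32 + 2·17; 4·10 + 2·32 + 1·17) = (240, 286, 121)
The requested component of w2 is 121.

121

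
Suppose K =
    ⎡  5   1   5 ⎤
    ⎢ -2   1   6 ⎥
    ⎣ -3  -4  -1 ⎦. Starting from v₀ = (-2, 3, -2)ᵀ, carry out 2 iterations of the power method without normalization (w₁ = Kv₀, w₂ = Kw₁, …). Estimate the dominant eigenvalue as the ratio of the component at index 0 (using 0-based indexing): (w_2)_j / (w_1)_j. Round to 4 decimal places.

λ ≈ 6.4706

w1 = Kv₀ = (-17, -5, -4)
w2 = Kw1 = (-110, 5, 75)
Ratio at component: -110 / -17 = 6.4706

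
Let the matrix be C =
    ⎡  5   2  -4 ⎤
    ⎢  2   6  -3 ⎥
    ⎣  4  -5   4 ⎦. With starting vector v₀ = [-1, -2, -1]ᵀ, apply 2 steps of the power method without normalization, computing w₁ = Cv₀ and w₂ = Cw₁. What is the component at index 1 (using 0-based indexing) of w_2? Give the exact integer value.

w1 = Cv₀ = (-5, -11, 2)
w2 = Cw1 = (-55, -82, 43)
The requested component of w2 is -82.

-82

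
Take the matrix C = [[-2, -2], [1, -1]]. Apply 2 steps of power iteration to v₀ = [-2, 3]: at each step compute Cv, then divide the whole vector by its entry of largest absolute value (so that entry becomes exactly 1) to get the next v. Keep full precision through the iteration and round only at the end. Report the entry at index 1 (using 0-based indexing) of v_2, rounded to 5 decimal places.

Cv0 = (-2.000000, -5.000000); divide by -5.000000 → v1 = (0.400000, 1.000000)
Cv1 = (-2.800000, -0.600000); divide by -2.800000 → v2 = (1.000000, 0.214286)
Requested entry of v2: 3/14 = 0.21429

0.21429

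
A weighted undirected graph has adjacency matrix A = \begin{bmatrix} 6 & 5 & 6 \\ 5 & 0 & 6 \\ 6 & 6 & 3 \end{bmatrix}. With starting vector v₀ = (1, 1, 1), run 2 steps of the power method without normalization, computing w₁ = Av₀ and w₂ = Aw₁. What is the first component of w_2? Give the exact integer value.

247

w1 = Av₀ = (17, 11, 15)
w2 = Aw1 = (247, 175, 213)
The requested component of w2 is 247.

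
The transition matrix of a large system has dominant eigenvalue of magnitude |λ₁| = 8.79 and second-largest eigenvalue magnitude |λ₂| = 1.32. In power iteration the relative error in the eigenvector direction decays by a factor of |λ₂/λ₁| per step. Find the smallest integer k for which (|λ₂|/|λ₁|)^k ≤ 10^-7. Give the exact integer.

|λ₂/λ₁| = 1.32/8.79 = 0.15017
Need k ≥ ln(10^-7) / ln(0.15017) = -16.1181 / -1.8960 ≈ 8.501
Smallest integer k satisfying the bound: 9

9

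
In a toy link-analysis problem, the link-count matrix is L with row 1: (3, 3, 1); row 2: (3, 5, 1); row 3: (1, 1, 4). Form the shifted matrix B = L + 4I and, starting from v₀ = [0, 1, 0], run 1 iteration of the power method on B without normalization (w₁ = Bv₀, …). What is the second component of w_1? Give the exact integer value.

B = L + 4I has rows (7, 3, 1); (3, 9, 1); (1, 1, 8)
w1 = Bv₀ = (3, 9, 1)
Requested component of w1: 9

9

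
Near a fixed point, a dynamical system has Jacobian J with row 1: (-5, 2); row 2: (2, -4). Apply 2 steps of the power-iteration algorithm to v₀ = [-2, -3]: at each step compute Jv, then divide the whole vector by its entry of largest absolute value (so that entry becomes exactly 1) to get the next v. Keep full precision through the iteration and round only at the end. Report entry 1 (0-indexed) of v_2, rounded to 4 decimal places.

Jv0 = (4.00000, 8.00000); divide by 8.00000 → v1 = (0.50000, 1.00000)
Jv1 = (-0.50000, -3.00000); divide by -3.00000 → v2 = (0.16667, 1.00000)
Requested entry of v2: -24/-24 = 1.0000

1.0000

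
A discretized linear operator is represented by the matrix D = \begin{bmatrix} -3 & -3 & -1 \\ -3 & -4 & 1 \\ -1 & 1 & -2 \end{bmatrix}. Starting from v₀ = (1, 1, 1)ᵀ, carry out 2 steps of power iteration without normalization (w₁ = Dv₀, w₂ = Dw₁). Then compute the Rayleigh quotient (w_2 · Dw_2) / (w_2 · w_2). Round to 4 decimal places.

λ ≈ -6.4830

w1 = Dv₀ = ((-3)·1 + (-3)·1 + (-1)·1; (-3)·1 + (-4)·1 + 1·1; (-1)·1 + 1·1 + (-2)·1) = (-7, -6, -2)
w2 = Dw1 = ((-3)·(-7) + (-3)·(-6) + (-1)·(-2); (-3)·(-7) + (-4)·(-6) + 1·(-2); (-1)·(-7) + 1·(-6) + (-2)·(-2)) = (41, 43, 5)
Dw2 = (-257, -290, -8)
w2·Dw2 = 41·(-257) + 43·(-290) + 5·(-8) = -23047; w2·w2 = 41·41 + 43·43 + 5·5 = 3555
λ ≈ -23047/3555 = -6.4830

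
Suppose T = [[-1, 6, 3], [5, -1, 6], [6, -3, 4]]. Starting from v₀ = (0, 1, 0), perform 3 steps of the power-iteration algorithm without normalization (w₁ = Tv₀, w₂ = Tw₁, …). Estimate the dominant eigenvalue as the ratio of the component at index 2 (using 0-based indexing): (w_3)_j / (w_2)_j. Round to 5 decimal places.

λ ≈ -2.11111

w1 = Tv₀ = ((-1)·0 + 6·1 + 3·0; 5·0 + (-1)·1 + 6·0; 6·0 + (-3)·1 + 4·0) = (6, -1, -3)
w2 = Tw1 = ((-1)·6 + 6·(-1) + 3·(-3); 5·6 + (-1)·(-1) + 6·(-3); 6·6 + (-3)·(-1) + 4·(-3)) = (-21, 13, 27)
w3 = Tw2 = (180, 44, -57)
Ratio at component: -57 / 27 = -2.11111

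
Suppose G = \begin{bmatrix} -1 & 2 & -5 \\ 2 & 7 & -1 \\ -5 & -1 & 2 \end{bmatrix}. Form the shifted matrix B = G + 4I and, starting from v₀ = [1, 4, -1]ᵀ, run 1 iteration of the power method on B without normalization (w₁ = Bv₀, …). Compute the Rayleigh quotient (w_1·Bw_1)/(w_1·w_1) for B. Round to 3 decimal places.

μ ≈ 12.355

B = G + 4I has rows (3, 2, -5); (2, 11, -1); (-5, -1, 6)
w1 = Bv₀ = (3·1 + 2·4 + (-5)·(-1); 2·1 + 11·4 + (-1)·(-1); (-5)·1 + (-1)·4 + 6·(-1)) = (16, 47, -15)
Bw1 = (217, 564, -217)
w1·Bw1 = 33235; w1·w1 = 2690; μ ≈ 33235/2690 = 12.355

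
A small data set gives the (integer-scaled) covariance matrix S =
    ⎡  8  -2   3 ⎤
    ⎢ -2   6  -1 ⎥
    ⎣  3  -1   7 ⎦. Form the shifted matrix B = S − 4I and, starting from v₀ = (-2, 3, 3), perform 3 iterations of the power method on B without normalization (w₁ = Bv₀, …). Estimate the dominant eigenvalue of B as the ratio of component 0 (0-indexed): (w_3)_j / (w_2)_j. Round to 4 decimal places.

B = S − 4I has rows (4, -2, 3); (-2, 2, -1); (3, -1, 3)
w1 = Bv₀ = (-5, 7, 0)
w2 = Bw1 = (-34, 24, -22)
w3 = Bw2 = (-250, 138, -192)
Ratio: -250/-34 = 7.3529

μ ≈ 7.3529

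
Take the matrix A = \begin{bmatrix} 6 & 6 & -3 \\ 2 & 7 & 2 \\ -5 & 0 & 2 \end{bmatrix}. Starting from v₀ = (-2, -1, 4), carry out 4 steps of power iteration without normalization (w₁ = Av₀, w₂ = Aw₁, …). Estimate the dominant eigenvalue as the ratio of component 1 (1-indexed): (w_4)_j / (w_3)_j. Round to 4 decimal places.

λ ≈ 9.2385

w1 = Av₀ = (6·(-2) + 6·(-1) + (-3)·4; 2·(-2) + 7·(-1) + 2·4; (-5)·(-2) + 0·(-1) + 2·4) = (-30, -3, 18)
w2 = Aw1 = (6·(-30) + 6·(-3) + (-3)·18; 2·(-30) + 7·(-3) + 2·18; (-5)·(-30) + 0·(-3) + 2·18) = (-252, -45, 186)
w3 = Aw2 = (-2340, -447, 1632)
w4 = Aw3 = (-21618, -4545, 14964)
Ratio at component: -21618 / -2340 = 9.2385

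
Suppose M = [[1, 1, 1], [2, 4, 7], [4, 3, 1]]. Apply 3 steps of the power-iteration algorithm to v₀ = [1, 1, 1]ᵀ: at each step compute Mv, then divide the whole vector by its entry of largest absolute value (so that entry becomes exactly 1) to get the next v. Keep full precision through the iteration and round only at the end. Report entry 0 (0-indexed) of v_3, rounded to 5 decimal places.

0.21483

Mv0 = (3.000000, 13.000000, 8.000000); divide by 13.000000 → v1 = (0.230769, 1.000000, 0.615385)
Mv1 = (1.846154, 8.769231, 4.538462); divide by 8.769231 → v2 = (0.210526, 1.000000, 0.517544)
Mv2 = (1.728070, 8.043860, 4.359649); divide by 8.043860 → v3 = (0.214831, 1.000000, 0.541985)
Requested entry of v3: 197/917 = 0.21483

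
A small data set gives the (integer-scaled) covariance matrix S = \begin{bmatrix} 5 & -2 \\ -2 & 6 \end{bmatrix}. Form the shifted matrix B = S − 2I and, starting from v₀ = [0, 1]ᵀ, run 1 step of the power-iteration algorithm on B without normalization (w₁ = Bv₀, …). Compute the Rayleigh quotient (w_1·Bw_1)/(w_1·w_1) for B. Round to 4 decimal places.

5.4000

B = S − 2I has rows (3, -2); (-2, 4)
w1 = Bv₀ = (3·0 + (-2)·1; (-2)·0 + 4·1) = (-2, 4)
Bw1 = (-14, 20)
w1·Bw1 = 108; w1·w1 = 20; μ ≈ 108/20 = 5.4000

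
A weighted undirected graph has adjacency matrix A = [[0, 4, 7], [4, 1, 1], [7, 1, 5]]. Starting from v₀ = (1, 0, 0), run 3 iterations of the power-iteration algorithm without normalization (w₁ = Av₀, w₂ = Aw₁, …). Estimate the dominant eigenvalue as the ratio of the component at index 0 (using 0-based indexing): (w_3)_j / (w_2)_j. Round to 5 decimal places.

λ ≈ 4.87692

w1 = Av₀ = (0·1 + 4·0 + 7·0; 4·1 + 1·0 + 1·0; 7·1 + 1·0 + 5·0) = (0, 4, 7)
w2 = Aw1 = (0·0 + 4·4 + 7·7; 4·0 + 1·4 + 1·7; 7·0 + 1·4 + 5·7) = (65, 11, 39)
w3 = Aw2 = (317, 310, 661)
Ratio at component: 317 / 65 = 4.87692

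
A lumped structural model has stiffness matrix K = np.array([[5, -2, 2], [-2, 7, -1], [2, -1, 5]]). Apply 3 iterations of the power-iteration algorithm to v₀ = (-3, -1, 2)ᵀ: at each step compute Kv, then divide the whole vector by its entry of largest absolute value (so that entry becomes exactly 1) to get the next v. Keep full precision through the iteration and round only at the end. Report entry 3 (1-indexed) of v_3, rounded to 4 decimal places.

0.0000

Kv0 = (-9.00000, -3.00000, 5.00000); divide by -9.00000 → v1 = (1.00000, 0.33333, -0.55556)
Kv1 = (3.22222, 0.88889, -1.11111); divide by 3.22222 → v2 = (1.00000, 0.27586, -0.34483)
Kv2 = (3.75862, 0.27586, 0.00000); divide by 3.75862 → v3 = (1.00000, 0.07339, 0.00000)
Requested entry of v3: 0/-109 = 0.0000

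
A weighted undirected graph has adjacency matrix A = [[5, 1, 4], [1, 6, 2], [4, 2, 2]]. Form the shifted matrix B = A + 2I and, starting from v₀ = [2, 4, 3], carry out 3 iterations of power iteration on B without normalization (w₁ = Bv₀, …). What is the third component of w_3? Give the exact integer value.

B = A + 2I has rows (7, 1, 4); (1, 8, 2); (4, 2, 4)
w1 = Bv₀ = (7·2 + 1·4 + 4·3; 1·2 + 8·4 + 2·3; 4·2 + 2·4 + 4·3) = (30, 40, 28)
w2 = Bw1 = (7·30 + 1·40 + 4·28; 1·30 + 8·40 + 2·28; 4·30 + 2·40 + 4·28) = (362, 406, 312)
w3 = Bw2 = (4188, 4234, 3508)
Requested component of w3: 3508

3508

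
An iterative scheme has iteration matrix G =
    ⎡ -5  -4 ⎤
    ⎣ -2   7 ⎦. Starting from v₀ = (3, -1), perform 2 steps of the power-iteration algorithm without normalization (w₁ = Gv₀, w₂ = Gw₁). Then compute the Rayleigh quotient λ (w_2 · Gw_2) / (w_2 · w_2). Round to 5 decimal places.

w1 = Gv₀ = ((-5)·3 + (-4)·(-1); (-2)·3 + 7·(-1)) = (-11, -13)
w2 = Gw1 = ((-5)·(-11) + (-4)·(-13); (-2)·(-11) + 7·(-13)) = (107, -69)
Gw2 = (-259, -697)
w2·Gw2 = 107·(-259) + (-69)·(-697) = 20380; w2·w2 = 107·107 + (-69)·(-69) = 16210
λ ≈ 20380/16210 = 1.25725

λ ≈ 1.25725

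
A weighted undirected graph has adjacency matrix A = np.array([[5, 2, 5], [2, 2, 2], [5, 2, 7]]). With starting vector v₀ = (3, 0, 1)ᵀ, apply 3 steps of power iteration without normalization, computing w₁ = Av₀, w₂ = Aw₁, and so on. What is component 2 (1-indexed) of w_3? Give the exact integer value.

w1 = Av₀ = (20, 8, 22)
w2 = Aw1 = (226, 100, 270)
w3 = Aw2 = (2680, 1192, 3220)
The requested component of w3 is 1192.

1192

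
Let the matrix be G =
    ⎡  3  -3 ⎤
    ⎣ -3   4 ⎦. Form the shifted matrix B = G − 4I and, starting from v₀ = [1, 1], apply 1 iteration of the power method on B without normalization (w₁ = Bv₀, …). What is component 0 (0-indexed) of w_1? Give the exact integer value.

-4

B = G − 4I has rows (-1, -3); (-3, 0)
w1 = Bv₀ = (-4, -3)
Requested component of w1: -4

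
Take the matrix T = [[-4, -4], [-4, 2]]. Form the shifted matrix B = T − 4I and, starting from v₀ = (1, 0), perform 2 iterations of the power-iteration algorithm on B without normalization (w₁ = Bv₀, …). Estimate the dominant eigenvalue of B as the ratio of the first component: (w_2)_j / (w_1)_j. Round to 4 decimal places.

-10.0000

B = T − 4I has rows (-8, -4); (-4, -2)
w1 = Bv₀ = ((-8)·1 + (-4)·0; (-4)·1 + (-2)·0) = (-8, -4)
w2 = Bw1 = ((-8)·(-8) + (-4)·(-4); (-4)·(-8) + (-2)·(-4)) = (80, 40)
Ratio: 80/-8 = -10.0000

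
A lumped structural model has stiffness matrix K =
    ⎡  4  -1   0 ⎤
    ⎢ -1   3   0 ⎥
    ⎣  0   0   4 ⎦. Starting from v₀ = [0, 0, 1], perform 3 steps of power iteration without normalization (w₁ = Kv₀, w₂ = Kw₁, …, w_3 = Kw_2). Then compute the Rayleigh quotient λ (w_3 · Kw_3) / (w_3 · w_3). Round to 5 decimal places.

λ ≈ 4.00000

w1 = Kv₀ = (0, 0, 4)
w2 = Kw1 = (0, 0, 16)
w3 = Kw2 = (0, 0, 64)
Kw3 = (0, 0, 256)
w3·Kw3 = 0·0 + 0·0 + 64·256 = 16384; w3·w3 = 0·0 + 0·0 + 64·64 = 4096
λ ≈ 16384/4096 = 4.00000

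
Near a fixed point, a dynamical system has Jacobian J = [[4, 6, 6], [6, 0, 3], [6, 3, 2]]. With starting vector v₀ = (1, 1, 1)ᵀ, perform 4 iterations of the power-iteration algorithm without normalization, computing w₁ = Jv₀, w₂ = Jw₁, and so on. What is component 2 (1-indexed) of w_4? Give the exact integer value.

w1 = Jv₀ = (4·1 + 6·1 + 6·1; 6·1 + 0·1 + 3·1; 6·1 + 3·1 + 2·1) = (16, 9, 11)
w2 = Jw1 = (4·16 + 6·9 + 6·11; 6·16 + 0·9 + 3·11; 6·16 + 3·9 + 2·11) = (184, 129, 145)
w3 = Jw2 = (2380, 1539, 1781)
w4 = Jw3 = (29440, 19623, 22459)
The requested component of w4 is 19623.

19623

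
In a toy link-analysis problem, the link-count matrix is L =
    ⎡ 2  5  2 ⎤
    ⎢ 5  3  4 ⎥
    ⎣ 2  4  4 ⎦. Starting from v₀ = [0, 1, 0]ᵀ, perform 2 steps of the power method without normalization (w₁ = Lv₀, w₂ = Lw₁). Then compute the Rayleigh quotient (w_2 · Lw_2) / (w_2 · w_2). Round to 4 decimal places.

λ ≈ 10.3656

w1 = Lv₀ = (2·0 + 5·1 + 2·0; 5·0 + 3·1 + 4·0; 2·0 + 4·1 + 4·0) = (5, 3, 4)
w2 = Lw1 = (2·5 + 5·3 + 2·4; 5·5 + 3·3 + 4·4; 2·5 + 4·3 + 4·4) = (33, 50, 38)
Lw2 = (392, 467, 418)
w2·Lw2 = 33·392 + 50·467 + 38·418 = 52170; w2·w2 = 33·33 + 50·50 + 38·38 = 5033
λ ≈ 52170/5033 = 10.3656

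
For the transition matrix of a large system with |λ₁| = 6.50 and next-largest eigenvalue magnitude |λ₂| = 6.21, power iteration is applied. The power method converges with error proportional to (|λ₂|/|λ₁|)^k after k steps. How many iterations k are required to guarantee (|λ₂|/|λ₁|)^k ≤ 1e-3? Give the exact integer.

|λ₂/λ₁| = 6.21/6.50 = 0.95538
Need k ≥ ln(1e-3) / ln(0.95538) = -6.9078 / -0.0456 ≈ 151.349
Smallest integer k satisfying the bound: 152

152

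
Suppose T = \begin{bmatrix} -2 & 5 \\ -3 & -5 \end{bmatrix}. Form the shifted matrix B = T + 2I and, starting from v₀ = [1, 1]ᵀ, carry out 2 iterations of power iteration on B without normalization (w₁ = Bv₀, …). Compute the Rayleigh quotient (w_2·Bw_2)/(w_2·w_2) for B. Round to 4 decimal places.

B = T + 2I has rows (0, 5); (-3, -3)
w1 = Bv₀ = (0·1 + 5·1; (-3)·1 + (-3)·1) = (5, -6)
w2 = Bw1 = (0·5 + 5·(-6); (-3)·5 + (-3)·(-6)) = (-30, 3)
Bw2 = (15, 81)
w2·Bw2 = -207; w2·w2 = 909; μ ≈ -207/909 = -0.2277

-0.2277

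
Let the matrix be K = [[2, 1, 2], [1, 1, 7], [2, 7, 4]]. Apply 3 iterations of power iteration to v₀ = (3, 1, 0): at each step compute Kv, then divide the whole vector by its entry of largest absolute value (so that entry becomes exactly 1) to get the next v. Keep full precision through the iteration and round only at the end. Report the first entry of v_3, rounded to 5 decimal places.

0.32088

Kv0 = (7.000000, 4.000000, 13.000000); divide by 13.000000 → v1 = (0.538462, 0.307692, 1.000000)
Kv1 = (3.384615, 7.846154, 7.230769); divide by 7.846154 → v2 = (0.431373, 1.000000, 0.921569)
Kv2 = (3.705882, 7.882353, 11.549020); divide by 11.549020 → v3 = (0.320883, 0.682513, 1.000000)
Requested entry of v3: 378/1178 = 0.32088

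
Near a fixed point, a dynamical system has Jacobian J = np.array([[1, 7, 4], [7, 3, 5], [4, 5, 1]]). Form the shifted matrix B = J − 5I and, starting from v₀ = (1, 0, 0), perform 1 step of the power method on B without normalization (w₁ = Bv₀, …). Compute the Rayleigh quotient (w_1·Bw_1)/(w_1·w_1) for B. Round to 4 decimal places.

-5.7531

B = J − 5I has rows (-4, 7, 4); (7, -2, 5); (4, 5, -4)
w1 = Bv₀ = (-4, 7, 4)
Bw1 = (81, -22, 3)
w1·Bw1 = -466; w1·w1 = 81; μ ≈ -466/81 = -5.7531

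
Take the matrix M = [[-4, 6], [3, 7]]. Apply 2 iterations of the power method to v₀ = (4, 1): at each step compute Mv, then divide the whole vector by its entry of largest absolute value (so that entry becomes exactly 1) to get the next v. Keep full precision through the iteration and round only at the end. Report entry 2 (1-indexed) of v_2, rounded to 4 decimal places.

Mv0 = (-10.00000, 19.00000); divide by 19.00000 → v1 = (-0.52632, 1.00000)
Mv1 = (8.10526, 5.42105); divide by 8.10526 → v2 = (1.00000, 0.66883)
Requested entry of v2: 103/154 = 0.6688

0.6688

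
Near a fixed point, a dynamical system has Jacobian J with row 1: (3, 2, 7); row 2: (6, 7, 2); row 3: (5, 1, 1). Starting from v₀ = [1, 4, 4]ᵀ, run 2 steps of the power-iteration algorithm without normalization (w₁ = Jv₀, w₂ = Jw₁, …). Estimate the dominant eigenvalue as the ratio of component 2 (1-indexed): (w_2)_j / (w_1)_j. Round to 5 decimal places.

13.19048

w1 = Jv₀ = (3·1 + 2·4 + 7·4; 6·1 + 7·4 + 2·4; 5·1 + 1·4 + 1·4) = (39, 42, 13)
w2 = Jw1 = (3·39 + 2·42 + 7·13; 6·39 + 7·42 + 2·13; 5·39 + 1·42 + 1·13) = (292, 554, 250)
Ratio at component: 554 / 42 = 13.19048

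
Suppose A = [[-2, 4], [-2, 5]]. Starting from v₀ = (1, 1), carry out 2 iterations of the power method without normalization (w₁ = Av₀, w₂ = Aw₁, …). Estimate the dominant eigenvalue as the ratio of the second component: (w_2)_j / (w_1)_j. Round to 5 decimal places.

3.66667

w1 = Av₀ = (2, 3)
w2 = Aw1 = (8, 11)
Ratio at component: 11 / 3 = 3.66667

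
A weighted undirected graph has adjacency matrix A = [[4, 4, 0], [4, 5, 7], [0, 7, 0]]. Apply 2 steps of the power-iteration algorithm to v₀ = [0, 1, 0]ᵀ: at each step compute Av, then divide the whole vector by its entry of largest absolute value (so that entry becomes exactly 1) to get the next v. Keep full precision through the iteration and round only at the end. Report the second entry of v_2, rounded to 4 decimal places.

1.0000

Av0 = (4.00000, 5.00000, 7.00000); divide by 7.00000 → v1 = (0.57143, 0.71429, 1.00000)
Av1 = (5.14286, 12.85714, 5.00000); divide by 12.85714 → v2 = (0.40000, 1.00000, 0.38889)
Requested entry of v2: 90/90 = 1.0000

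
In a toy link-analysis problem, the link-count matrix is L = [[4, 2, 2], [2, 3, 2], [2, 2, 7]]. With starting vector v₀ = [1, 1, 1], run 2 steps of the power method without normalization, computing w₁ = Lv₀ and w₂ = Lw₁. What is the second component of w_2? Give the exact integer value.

w1 = Lv₀ = (8, 7, 11)
w2 = Lw1 = (68, 59, 107)
The requested component of w2 is 59.

59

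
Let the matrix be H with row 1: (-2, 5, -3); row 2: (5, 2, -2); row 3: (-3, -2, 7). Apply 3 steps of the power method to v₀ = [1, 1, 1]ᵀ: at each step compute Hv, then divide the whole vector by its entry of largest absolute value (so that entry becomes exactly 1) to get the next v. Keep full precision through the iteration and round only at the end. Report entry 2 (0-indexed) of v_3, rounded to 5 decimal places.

Hv0 = (0.000000, 5.000000, 2.000000); divide by 5.000000 → v1 = (0.000000, 1.000000, 0.400000)
Hv1 = (3.800000, 1.200000, 0.800000); divide by 3.800000 → v2 = (1.000000, 0.315789, 0.210526)
Hv2 = (-1.052632, 5.210526, -2.157895); divide by 5.210526 → v3 = (-0.202020, 1.000000, -0.414141)
Requested entry of v3: -41/99 = -0.41414

-0.41414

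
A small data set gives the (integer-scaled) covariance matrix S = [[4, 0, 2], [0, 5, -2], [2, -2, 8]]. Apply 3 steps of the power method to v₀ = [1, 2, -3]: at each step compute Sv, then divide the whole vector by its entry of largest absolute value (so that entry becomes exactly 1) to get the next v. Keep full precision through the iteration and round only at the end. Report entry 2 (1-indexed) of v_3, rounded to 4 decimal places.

Sv0 = (-2.00000, 16.00000, -26.00000); divide by -26.00000 → v1 = (0.07692, -0.61538, 1.00000)
Sv1 = (2.30769, -5.07692, 9.38462); divide by 9.38462 → v2 = (0.24590, -0.54098, 1.00000)
Sv2 = (2.98361, -4.70492, 9.57377); divide by 9.57377 → v3 = (0.31164, -0.49144, 1.00000)
Requested entry of v3: 1148/-2336 = -0.4914

-0.4914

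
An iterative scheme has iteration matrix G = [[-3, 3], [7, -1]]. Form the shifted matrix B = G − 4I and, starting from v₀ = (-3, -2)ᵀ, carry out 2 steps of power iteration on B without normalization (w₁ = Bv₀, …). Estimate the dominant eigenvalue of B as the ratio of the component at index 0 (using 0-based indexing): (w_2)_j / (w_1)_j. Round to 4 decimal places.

B = G − 4I has rows (-7, 3); (7, -5)
w1 = Bv₀ = (15, -11)
w2 = Bw1 = (-138, 160)
Ratio: -138/15 = -9.2000

-9.2000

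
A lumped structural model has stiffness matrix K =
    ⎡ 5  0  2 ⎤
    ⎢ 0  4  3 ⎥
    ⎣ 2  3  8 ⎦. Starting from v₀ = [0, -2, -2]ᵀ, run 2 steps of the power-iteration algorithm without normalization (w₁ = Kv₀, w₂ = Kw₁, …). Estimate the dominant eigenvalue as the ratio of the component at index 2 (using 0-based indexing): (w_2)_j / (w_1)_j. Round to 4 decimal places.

λ ≈ 10.2727

w1 = Kv₀ = (5·0 + 0·(-2) + 2·(-2); 0·0 + 4·(-2) + 3·(-2); 2·0 + 3·(-2) + 8·(-2)) = (-4, -14, -22)
w2 = Kw1 = (5·(-4) + 0·(-14) + 2·(-22); 0·(-4) + 4·(-14) + 3·(-22); 2·(-4) + 3·(-14) + 8·(-22)) = (-64, -122, -226)
Ratio at component: -226 / -22 = 10.2727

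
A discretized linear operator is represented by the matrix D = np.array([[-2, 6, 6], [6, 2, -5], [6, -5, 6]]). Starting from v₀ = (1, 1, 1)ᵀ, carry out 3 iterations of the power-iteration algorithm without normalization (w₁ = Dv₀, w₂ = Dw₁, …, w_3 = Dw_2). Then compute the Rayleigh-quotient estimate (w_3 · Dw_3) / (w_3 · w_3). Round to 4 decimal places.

w1 = Dv₀ = (10, 3, 7)
w2 = Dw1 = (40, 31, 87)
w3 = Dw2 = (628, -133, 607)
Dw3 = (1588, 467, 8075)
w3·Dw3 = 628·1588 + (-133)·467 + 607·8075 = 5836678; w3·w3 = 628·628 + (-133)·(-133) + 607·607 = 780522
λ ≈ 5836678/780522 = 7.4779

7.4779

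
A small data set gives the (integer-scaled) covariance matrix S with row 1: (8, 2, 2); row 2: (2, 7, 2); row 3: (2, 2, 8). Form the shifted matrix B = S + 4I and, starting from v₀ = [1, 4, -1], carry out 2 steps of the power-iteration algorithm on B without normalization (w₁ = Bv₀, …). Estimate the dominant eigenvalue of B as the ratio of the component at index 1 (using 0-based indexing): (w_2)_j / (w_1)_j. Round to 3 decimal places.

μ ≈ 11.727

B = S + 4I has rows (12, 2, 2); (2, 11, 2); (2, 2, 12)
w1 = Bv₀ = (12·1 + 2·4 + 2·(-1); 2·1 + 11·4 + 2·(-1); 2·1 + 2·4 + 12·(-1)) = (18, 44, -2)
w2 = Bw1 = (12·18 + 2·44 + 2·(-2); 2·18 + 11·44 + 2·(-2); 2·18 + 2·44 + 12·(-2)) = (300, 516, 100)
Ratio: 516/44 = 11.727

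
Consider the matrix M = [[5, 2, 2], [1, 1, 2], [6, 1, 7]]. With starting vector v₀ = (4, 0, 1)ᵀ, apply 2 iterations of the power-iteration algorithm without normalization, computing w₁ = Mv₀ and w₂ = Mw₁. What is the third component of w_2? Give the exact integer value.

w1 = Mv₀ = (22, 6, 31)
w2 = Mw1 = (184, 90, 355)
The requested component of w2 is 355.

355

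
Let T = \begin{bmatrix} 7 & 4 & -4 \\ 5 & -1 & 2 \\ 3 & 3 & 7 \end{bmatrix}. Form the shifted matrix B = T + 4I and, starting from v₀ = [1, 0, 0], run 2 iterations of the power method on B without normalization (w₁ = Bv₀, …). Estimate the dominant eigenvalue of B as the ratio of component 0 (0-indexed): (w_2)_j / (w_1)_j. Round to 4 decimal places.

B = T + 4I has rows (11, 4, -4); (5, 3, 2); (3, 3, 11)
w1 = Bv₀ = (11·1 + 4·0 + (-4)·0; 5·1 + 3·0 + 2·0; 3·1 + 3·0 + 11·0) = (11, 5, 3)
w2 = Bw1 = (11·11 + 4·5 + (-4)·3; 5·11 + 3·5 + 2·3; 3·11 + 3·5 + 11·3) = (129, 76, 81)
Ratio: 129/11 = 11.7273

11.7273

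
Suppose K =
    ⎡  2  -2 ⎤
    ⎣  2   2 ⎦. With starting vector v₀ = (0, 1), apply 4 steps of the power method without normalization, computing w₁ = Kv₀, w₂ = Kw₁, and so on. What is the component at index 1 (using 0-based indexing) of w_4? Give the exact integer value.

w1 = Kv₀ = (-2, 2)
w2 = Kw1 = (-8, 0)
w3 = Kw2 = (-16, -16)
w4 = Kw3 = (0, -64)
The requested component of w4 is -64.

-64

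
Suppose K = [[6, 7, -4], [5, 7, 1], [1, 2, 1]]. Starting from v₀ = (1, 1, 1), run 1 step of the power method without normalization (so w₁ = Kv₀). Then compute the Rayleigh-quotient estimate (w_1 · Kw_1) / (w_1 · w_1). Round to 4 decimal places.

w1 = Kv₀ = (6·1 + 7·1 + (-4)·1; 5·1 + 7·1 + 1·1; 1·1 + 2·1 + 1·1) = (9, 13, 4)
Kw1 = (129, 140, 39)
w1·Kw1 = 9·129 + 13·140 + 4·39 = 3137; w1·w1 = 9·9 + 13·13 + 4·4 = 266
λ ≈ 3137/266 = 11.7932

λ ≈ 11.7932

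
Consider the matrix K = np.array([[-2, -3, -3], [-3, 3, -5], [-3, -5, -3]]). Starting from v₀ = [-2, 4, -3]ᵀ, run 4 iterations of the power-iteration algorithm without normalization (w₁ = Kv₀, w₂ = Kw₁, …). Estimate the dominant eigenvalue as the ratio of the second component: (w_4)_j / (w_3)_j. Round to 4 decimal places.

w1 = Kv₀ = (1, 33, -5)
w2 = Kw1 = (-86, 121, -153)
w3 = Kw2 = (268, 1386, 112)
w4 = Kw3 = (-5030, 2794, -8070)
Ratio at component: 2794 / 1386 = 2.0159

λ ≈ 2.0159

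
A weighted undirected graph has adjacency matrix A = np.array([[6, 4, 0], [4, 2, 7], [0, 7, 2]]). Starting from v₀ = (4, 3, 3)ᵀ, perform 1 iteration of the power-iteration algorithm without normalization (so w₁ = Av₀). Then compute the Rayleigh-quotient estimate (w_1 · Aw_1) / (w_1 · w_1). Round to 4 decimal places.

λ ≈ 10.7305

w1 = Av₀ = (6·4 + 4·3 + 0·3; 4·4 + 2·3 + 7·3; 0·4 + 7·3 + 2·3) = (36, 43, 27)
Aw1 = (388, 419, 355)
w1·Aw1 = 36·388 + 43·419 + 27·355 = 41570; w1·w1 = 36·36 + 43·43 + 27·27 = 3874
λ ≈ 41570/3874 = 10.7305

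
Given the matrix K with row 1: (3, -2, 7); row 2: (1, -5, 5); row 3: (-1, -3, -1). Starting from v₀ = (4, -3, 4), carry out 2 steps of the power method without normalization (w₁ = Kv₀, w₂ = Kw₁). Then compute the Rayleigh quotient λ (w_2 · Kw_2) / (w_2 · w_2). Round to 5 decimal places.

λ ≈ -2.42046

w1 = Kv₀ = (3·4 + (-2)·(-3) + 7·4; 1·4 + (-5)·(-3) + 5·4; (-1)·4 + (-3)·(-3) + (-1)·4) = (46, 39, 1)
w2 = Kw1 = (3·46 + (-2)·39 + 7·1; 1·46 + (-5)·39 + 5·1; (-1)·46 + (-3)·39 + (-1)·1) = (67, -144, -164)
Kw2 = (-659, -33, 529)
w2·Kw2 = 67·(-659) + (-144)·(-33) + (-164)·529 = -126157; w2·w2 = 67·67 + (-144)·(-144) + (-164)·(-164) = 52121
λ ≈ -126157/52121 = -2.42046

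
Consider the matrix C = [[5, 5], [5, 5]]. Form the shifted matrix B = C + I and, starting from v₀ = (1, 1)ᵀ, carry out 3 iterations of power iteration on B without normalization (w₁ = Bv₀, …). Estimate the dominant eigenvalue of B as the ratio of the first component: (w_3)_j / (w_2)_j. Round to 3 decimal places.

B = C + I has rows (6, 5); (5, 6)
w1 = Bv₀ = (11, 11)
w2 = Bw1 = (121, 121)
w3 = Bw2 = (1331, 1331)
Ratio: 1331/121 = 11.000

μ ≈ 11.000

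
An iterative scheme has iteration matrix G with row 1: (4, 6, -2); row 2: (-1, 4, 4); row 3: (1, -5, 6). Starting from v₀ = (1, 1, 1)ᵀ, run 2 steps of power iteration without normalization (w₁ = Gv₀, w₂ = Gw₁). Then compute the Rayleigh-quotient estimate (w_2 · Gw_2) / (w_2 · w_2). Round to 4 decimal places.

w1 = Gv₀ = (8, 7, 2)
w2 = Gw1 = (70, 28, -15)
Gw2 = (478, -18, -160)
w2·Gw2 = 70·478 + 28·(-18) + (-15)·(-160) = 35356; w2·w2 = 70·70 + 28·28 + (-15)·(-15) = 5909
λ ≈ 35356/5909 = 5.9834

λ ≈ 5.9834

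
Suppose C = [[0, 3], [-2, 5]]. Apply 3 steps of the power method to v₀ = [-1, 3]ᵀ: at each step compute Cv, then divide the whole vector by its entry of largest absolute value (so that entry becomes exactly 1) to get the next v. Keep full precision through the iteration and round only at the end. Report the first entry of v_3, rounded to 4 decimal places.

0.8627

Cv0 = (9.00000, 17.00000); divide by 17.00000 → v1 = (0.52941, 1.00000)
Cv1 = (3.00000, 3.94118); divide by 3.94118 → v2 = (0.76119, 1.00000)
Cv2 = (3.00000, 3.47761); divide by 3.47761 → v3 = (0.86266, 1.00000)
Requested entry of v3: 201/233 = 0.8627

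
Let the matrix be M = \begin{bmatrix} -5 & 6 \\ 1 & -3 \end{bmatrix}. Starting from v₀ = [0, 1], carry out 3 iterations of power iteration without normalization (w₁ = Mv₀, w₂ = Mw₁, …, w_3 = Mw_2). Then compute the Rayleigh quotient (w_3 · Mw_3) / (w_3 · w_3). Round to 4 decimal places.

w1 = Mv₀ = (6, -3)
w2 = Mw1 = (-48, 15)
w3 = Mw2 = (330, -93)
Mw3 = (-2208, 609)
w3·Mw3 = 330·(-2208) + (-93)·609 = -785277; w3·w3 = 330·330 + (-93)·(-93) = 117549
λ ≈ -785277/117549 = -6.6804

-6.6804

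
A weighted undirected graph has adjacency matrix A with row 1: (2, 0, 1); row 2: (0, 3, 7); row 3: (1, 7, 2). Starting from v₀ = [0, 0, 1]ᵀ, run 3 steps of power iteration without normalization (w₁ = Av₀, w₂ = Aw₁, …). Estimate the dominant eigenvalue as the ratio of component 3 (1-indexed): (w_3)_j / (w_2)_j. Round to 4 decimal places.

w1 = Av₀ = (1, 7, 2)
w2 = Aw1 = (4, 35, 54)
w3 = Aw2 = (62, 483, 357)
Ratio at component: 357 / 54 = 6.6111

λ ≈ 6.6111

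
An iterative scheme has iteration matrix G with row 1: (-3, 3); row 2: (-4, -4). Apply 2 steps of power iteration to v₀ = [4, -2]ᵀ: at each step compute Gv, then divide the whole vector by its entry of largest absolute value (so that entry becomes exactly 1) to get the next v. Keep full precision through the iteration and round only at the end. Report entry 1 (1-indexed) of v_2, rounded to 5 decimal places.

0.28846

Gv0 = (-18.000000, -8.000000); divide by -18.000000 → v1 = (1.000000, 0.444444)
Gv1 = (-1.666667, -5.777778); divide by -5.777778 → v2 = (0.288462, 1.000000)
Requested entry of v2: 30/104 = 0.28846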